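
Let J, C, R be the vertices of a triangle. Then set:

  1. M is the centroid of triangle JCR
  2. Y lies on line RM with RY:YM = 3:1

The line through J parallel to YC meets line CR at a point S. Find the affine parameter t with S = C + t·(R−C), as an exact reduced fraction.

t = -2

Choose coordinates J = (0, 0), C = (1, 0), R = (0, 1).
1. M is the centroid of triangle JCR ⇒ M = (1/3, 1/3)
2. Y lies on line RM with RY:YM = 3:1 ⇒ Y = (1/4, 1/2)
through J parallel to YC: direction (3/4, -1/2); meets CR at S = (3, -2)
S = C + t·(R−C) with t = -2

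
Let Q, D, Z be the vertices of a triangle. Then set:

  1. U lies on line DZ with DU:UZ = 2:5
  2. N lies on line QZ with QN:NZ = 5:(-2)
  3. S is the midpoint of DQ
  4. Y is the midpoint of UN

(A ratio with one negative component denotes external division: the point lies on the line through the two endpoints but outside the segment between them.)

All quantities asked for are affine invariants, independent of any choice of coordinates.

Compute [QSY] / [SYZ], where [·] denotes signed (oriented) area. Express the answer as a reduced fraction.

Work in coordinates with Q = (0, 0), D = (1, 0), Z = (0, 1).
1. U lies on line DZ with DU:UZ = 2:5 ⇒ U = (5/7, 2/7)
2. N lies on line QZ with QN:NZ = 5:(-2) ⇒ N = (0, 5/3)
3. S is the midpoint of DQ ⇒ S = (1/2, 0)
4. Y is the midpoint of UN ⇒ Y = (5/14, 41/42)
2·[QSY] = 41/84, 2·[SYZ] = 29/84
[QSY]:[SYZ] = 41/84:29/84 = 41/29

[QSY]:[SYZ] = 41/29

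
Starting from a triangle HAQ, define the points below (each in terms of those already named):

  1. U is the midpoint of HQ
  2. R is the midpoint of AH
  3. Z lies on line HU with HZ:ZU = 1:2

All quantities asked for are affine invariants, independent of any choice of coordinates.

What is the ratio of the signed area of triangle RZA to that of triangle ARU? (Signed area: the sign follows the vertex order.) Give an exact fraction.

[RZA]:[ARU] = 1/3

Set H = (0, 0), A = (1, 0), Q = (0, 1); any affine frame gives the same invariant.
1. U is the midpoint of HQ ⇒ U = (0, 1/2)
2. R is the midpoint of AH ⇒ R = (1/2, 0)
3. Z lies on line HU with HZ:ZU = 1:2 ⇒ Z = (0, 1/6)
2·[RZA] = -1/12, 2·[ARU] = -1/4
[RZA]:[ARU] = -1/12:-1/4 = 1/3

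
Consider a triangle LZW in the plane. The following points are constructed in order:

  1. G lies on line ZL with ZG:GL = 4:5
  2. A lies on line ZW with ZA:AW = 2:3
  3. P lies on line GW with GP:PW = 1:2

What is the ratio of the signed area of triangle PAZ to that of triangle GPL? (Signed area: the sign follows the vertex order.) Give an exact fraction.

Assign L = (0, 0), Z = (1, 0), W = (0, 1) — the answer is frame-independent, so this choice is without loss of generality.
1. G lies on line ZL with ZG:GL = 4:5 ⇒ G = (5/9, 0)
2. A lies on line ZW with ZA:AW = 2:3 ⇒ A = (3/5, 2/5)
3. P lies on line GW with GP:PW = 1:2 ⇒ P = (10/27, 1/3)
2·[PAZ] = -16/135, 2·[GPL] = 5/27
[PAZ]:[GPL] = -16/135:5/27 = -16/25

[PAZ]:[GPL] = -16/25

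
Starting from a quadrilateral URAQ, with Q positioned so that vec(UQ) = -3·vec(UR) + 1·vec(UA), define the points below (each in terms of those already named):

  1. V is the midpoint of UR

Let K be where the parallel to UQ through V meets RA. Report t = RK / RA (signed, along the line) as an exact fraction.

Work in coordinates with U = (0, 0), R = (1, 0), A = (0, 1), Q = (-3, 1).
1. V is the midpoint of UR ⇒ V = (1/2, 0)
through V parallel to UQ: direction (-3, 1); meets RA at K = (5/4, -1/4)
K = R + t·(A−R) with t = -1/4

t = -1/4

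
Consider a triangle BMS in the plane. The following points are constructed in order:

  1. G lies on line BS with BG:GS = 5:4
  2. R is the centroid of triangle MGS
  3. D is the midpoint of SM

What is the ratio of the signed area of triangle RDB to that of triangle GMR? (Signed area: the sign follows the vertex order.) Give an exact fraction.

[RDB]:[GMR] = -5/8

Assign B = (0, 0), M = (1, 0), S = (0, 1) — the answer is frame-independent, so this choice is without loss of generality.
1. G lies on line BS with BG:GS = 5:4 ⇒ G = (0, 5/9)
2. R is the centroid of triangle MGS ⇒ R = (1/3, 14/27)
3. D is the midpoint of SM ⇒ D = (1/2, 1/2)
2·[RDB] = -5/54, 2·[GMR] = 4/27
[RDB]:[GMR] = -5/54:4/27 = -5/8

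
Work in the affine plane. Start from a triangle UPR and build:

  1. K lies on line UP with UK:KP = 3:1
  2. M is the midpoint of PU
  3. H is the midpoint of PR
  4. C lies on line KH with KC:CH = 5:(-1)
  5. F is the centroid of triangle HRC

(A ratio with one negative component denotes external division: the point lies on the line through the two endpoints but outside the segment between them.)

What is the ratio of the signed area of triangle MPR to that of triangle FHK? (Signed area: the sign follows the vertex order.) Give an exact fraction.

Work in coordinates with U = (0, 0), P = (1, 0), R = (0, 1).
1. K lies on line UP with UK:KP = 3:1 ⇒ K = (3/4, 0)
2. M is the midpoint of PU ⇒ M = (1/2, 0)
3. H is the midpoint of PR ⇒ H = (1/2, 1/2)
4. C lies on line KH with KC:CH = 5:(-1) ⇒ C = (7/16, 5/8)
5. F is the centroid of triangle HRC ⇒ F = (5/16, 17/24)
2·[MPR] = 1/2, 2·[FHK] = -1/24
[MPR]:[FHK] = 1/2:-1/24 = -12

[MPR]:[FHK] = -12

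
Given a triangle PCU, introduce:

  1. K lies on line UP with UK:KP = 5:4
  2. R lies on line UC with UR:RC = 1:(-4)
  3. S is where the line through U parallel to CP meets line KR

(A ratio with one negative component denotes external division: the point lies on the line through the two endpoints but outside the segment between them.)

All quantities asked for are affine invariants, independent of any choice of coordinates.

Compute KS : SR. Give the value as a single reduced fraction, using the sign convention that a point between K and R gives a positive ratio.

KS:SR = 5/3

Choose coordinates P = (0, 0), C = (1, 0), U = (0, 1).
1. K lies on line UP with UK:KP = 5:4 ⇒ K = (0, 4/9)
2. R lies on line UC with UR:RC = 1:(-4) ⇒ R = (-1/3, 4/3)
3. S is where the line through U parallel to CP meets line KR ⇒ S = (-5/24, 1)
S = K + t·(R−K) with t = 5/8, so KS:SR = t:(1−t) = 5/8:3/8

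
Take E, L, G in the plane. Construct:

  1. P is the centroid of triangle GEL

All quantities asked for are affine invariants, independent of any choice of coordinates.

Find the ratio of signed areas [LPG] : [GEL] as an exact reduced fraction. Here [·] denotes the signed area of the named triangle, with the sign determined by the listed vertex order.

Assign E = (0, 0), L = (1, 0), G = (0, 1) — the answer is frame-independent, so this choice is without loss of generality.
1. P is the centroid of triangle GEL ⇒ P = (1/3, 1/3)
2·[LPG] = -1/3, 2·[GEL] = 1
[LPG]:[GEL] = -1/3:1 = -1/3

[LPG]:[GEL] = -1/3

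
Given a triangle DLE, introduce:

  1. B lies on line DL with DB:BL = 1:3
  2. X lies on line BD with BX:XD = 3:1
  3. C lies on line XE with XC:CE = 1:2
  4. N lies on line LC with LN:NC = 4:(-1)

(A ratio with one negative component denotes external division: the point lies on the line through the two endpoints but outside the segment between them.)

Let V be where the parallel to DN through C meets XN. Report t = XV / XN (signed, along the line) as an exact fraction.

t = -3

Work in coordinates with D = (0, 0), L = (1, 0), E = (0, 1).
1. B lies on line DL with DB:BL = 1:3 ⇒ B = (1/4, 0)
2. X lies on line BD with BX:XD = 3:1 ⇒ X = (1/16, 0)
3. C lies on line XE with XC:CE = 1:2 ⇒ C = (1/24, 1/3)
4. N lies on line LC with LN:NC = 4:(-1) ⇒ N = (-5/18, 4/9)
through C parallel to DN: direction (-5/18, 4/9); meets XN at V = (13/12, -4/3)
V = X + t·(N−X) with t = -3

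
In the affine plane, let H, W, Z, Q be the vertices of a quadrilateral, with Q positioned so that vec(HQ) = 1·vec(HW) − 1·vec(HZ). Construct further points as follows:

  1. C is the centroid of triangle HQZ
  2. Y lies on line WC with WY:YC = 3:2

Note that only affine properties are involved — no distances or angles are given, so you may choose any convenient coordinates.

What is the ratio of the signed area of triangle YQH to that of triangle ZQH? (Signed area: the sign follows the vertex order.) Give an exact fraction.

Assign H = (0, 0), W = (1, 0), Z = (0, 1), Q = (1, -1) — the answer is frame-independent, so this choice is without loss of generality.
1. C is the centroid of triangle HQZ ⇒ C = (1/3, 0)
2. Y lies on line WC with WY:YC = 3:2 ⇒ Y = (3/5, 0)
2·[YQH] = -3/5, 2·[ZQH] = -1
[YQH]:[ZQH] = -3/5:-1 = 3/5

[YQH]:[ZQH] = 3/5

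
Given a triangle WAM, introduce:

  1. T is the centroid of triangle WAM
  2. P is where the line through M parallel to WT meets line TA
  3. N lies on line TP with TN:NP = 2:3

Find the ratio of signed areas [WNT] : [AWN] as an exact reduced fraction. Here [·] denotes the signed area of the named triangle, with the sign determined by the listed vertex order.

Set W = (0, 0), A = (1, 0), M = (0, 1); any affine frame gives the same invariant.
1. T is the centroid of triangle WAM ⇒ T = (1/3, 1/3)
2. P is where the line through M parallel to WT meets line TA ⇒ P = (-1/3, 2/3)
3. N lies on line TP with TN:NP = 2:3 ⇒ N = (1/15, 7/15)
2·[WNT] = -2/15, 2·[AWN] = -7/15
[WNT]:[AWN] = -2/15:-7/15 = 2/7

[WNT]:[AWN] = 2/7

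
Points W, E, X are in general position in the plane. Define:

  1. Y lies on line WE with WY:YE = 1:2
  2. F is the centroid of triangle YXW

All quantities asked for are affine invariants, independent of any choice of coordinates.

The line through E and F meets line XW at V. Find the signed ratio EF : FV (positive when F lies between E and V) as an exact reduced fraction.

Choose coordinates W = (0, 0), E = (1, 0), X = (0, 1).
1. Y lies on line WE with WY:YE = 1:2 ⇒ Y = (1/3, 0)
2. F is the centroid of triangle YXW ⇒ F = (1/9, 1/3)
line EF meets XW at V = (0, 3/8)
F = E + t·(V−E) with t = 8/9, so EF:FV = 8/9:1/9

EF:FV = 8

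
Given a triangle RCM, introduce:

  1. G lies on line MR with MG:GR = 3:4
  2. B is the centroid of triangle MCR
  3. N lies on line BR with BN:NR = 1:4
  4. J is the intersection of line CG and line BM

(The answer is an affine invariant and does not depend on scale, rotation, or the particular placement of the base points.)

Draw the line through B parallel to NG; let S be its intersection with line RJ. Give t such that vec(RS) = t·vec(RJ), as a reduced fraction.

t = 25/26

Choose coordinates R = (0, 0), C = (1, 0), M = (0, 1).
1. G lies on line MR with MG:GR = 3:4 ⇒ G = (0, 4/7)
2. B is the centroid of triangle MCR ⇒ B = (1/3, 1/3)
3. N lies on line BR with BN:NR = 1:4 ⇒ N = (4/15, 4/15)
4. J is the intersection of line CG and line BM ⇒ J = (3/10, 2/5)
through B parallel to NG: direction (-4/15, 32/105); meets RJ at S = (15/52, 5/13)
S = R + t·(J−R) with t = 25/26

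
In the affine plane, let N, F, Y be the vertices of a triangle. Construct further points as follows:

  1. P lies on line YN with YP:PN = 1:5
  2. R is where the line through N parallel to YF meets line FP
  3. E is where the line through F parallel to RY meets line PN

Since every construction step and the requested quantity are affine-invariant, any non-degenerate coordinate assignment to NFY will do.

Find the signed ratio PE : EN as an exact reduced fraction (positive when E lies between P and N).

Work in coordinates with N = (0, 0), F = (1, 0), Y = (0, 1).
1. P lies on line YN with YP:PN = 1:5 ⇒ P = (0, 5/6)
2. R is where the line through N parallel to YF meets line FP ⇒ R = (-5, 5)
3. E is where the line through F parallel to RY meets line PN ⇒ E = (0, 4/5)
E = P + t·(N−P) with t = 1/25, so PE:EN = t:(1−t) = 1/25:24/25

PE:EN = 1/24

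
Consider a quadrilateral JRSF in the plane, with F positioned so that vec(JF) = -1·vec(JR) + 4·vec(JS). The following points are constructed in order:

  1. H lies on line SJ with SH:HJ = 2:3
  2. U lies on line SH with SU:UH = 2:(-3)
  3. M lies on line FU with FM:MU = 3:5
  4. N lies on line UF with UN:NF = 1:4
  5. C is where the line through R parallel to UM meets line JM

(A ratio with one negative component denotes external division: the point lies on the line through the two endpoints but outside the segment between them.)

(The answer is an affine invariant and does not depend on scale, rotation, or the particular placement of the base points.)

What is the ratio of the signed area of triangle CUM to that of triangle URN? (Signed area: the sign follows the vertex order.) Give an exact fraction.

Work in coordinates with J = (0, 0), R = (1, 0), S = (0, 1), F = (-1, 4).
1. H lies on line SJ with SH:HJ = 2:3 ⇒ H = (0, 3/5)
2. U lies on line SH with SU:UH = 2:(-3) ⇒ U = (0, 9/5)
3. M lies on line FU with FM:MU = 3:5 ⇒ M = (-5/8, 127/40)
4. N lies on line UF with UN:NF = 1:4 ⇒ N = (-1/5, 56/25)
5. C is where the line through R parallel to UM meets line JM ⇒ C = (-55/72, 1397/360)
2·[CUM] = -1/4, 2·[URN] = 2/25
[CUM]:[URN] = -1/4:2/25 = -25/8

[CUM]:[URN] = -25/8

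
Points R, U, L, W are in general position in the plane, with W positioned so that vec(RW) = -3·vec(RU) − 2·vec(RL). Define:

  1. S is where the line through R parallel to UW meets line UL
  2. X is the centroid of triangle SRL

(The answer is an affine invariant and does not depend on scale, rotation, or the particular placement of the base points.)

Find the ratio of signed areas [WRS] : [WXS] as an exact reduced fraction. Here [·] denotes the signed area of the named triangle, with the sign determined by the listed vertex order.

Assign R = (0, 0), U = (1, 0), L = (0, 1), W = (-3, -2) — the answer is frame-independent, so this choice is without loss of generality.
1. S is where the line through R parallel to UW meets line UL ⇒ S = (2/3, 1/3)
2. X is the centroid of triangle SRL ⇒ X = (2/9, 4/9)
2·[WRS] = -1/3, 2·[WXS] = -13/9
[WRS]:[WXS] = -1/3:-13/9 = 3/13

[WRS]:[WXS] = 3/13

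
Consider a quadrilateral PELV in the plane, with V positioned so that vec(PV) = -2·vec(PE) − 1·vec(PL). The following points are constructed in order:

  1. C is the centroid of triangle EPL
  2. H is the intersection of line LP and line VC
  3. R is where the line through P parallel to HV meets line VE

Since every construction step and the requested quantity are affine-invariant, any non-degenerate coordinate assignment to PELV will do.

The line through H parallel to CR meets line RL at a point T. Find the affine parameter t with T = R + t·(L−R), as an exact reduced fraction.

t = 5/161

Set P = (0, 0), E = (1, 0), L = (0, 1), V = (-2, -1); any affine frame gives the same invariant.
1. C is the centroid of triangle EPL ⇒ C = (1/3, 1/3)
2. H is the intersection of line LP and line VC ⇒ H = (0, 1/7)
3. R is where the line through P parallel to HV meets line VE ⇒ R = (-7/5, -4/5)
through H parallel to CR: direction (-26/15, -17/15); meets RL at T = (-156/115, -599/805)
T = R + t·(L−R) with t = 5/161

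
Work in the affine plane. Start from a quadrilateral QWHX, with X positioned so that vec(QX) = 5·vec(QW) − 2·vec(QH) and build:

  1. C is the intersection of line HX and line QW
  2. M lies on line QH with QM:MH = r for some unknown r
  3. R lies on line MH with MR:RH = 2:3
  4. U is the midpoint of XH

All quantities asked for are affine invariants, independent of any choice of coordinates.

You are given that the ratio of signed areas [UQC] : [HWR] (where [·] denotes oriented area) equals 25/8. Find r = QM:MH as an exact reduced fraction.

r = 5/4

Assign Q = (0, 0), W = (1, 0), H = (0, 1), X = (5, -2) — the answer is frame-independent, so this choice is without loss of generality.
1. C is the intersection of line HX and line QW ⇒ C = (5/3, 0)
2. With QM:MH = r, write λ = r/(r+1) so M = Q + λ·(H−Q); M is affine-linear in λ
3. R lies on line MH with MR:RH = 2:3 ⇒ R is an affine combination of earlier points and hence also affine-linear in λ
4. U is the midpoint of XH ⇒ U = (5/2, -1/2)
Every point depending on M is an affine combination of M and λ-independent points, so each such coordinate is linear in λ; the λ² term in each signed area is a multiple of (H−Q)×(H−Q) = 0, so 2·[UQC] and 2·[HWR] are each linear in λ. Evaluating at λ=0 and λ=1:
  2·[UQC] = -5/6,   2·[HWR] = 3/5·λ − 3/5
So [UQC]:[HWR] = (-5/6) / (3/5·λ − 3/5). Setting this equal to 25/8:
  -5/6 = 25/8·(3/5·λ − 3/5)  ⇒  λ = 5/9
Then r = λ/(1−λ) = (5/9)/(4/9) = 5/4. Check: with r = 5/4, M = (0, 5/9) and [UQC]:[HWR] = 25/8 as required.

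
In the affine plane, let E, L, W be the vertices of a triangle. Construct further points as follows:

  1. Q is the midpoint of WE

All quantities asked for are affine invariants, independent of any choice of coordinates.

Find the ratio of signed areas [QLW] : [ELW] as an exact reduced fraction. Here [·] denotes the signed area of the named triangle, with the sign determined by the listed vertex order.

Assign E = (0, 0), L = (1, 0), W = (0, 1) — the answer is frame-independent, so this choice is without loss of generality.
1. Q is the midpoint of WE ⇒ Q = (0, 1/2)
2·[QLW] = 1/2, 2·[ELW] = 1
[QLW]:[ELW] = 1/2:1 = 1/2

[QLW]:[ELW] = 1/2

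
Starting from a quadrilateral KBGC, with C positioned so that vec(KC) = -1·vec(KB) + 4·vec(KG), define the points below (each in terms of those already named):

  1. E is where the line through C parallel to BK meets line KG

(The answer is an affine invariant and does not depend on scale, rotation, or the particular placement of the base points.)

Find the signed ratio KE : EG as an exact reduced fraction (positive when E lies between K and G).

KE:EG = -4/3

Assign K = (0, 0), B = (1, 0), G = (0, 1), C = (-1, 4) — the answer is frame-independent, so this choice is without loss of generality.
1. E is where the line through C parallel to BK meets line KG ⇒ E = (0, 4)
E = K + t·(G−K) with t = 4, so KE:EG = t:(1−t) = 4:-3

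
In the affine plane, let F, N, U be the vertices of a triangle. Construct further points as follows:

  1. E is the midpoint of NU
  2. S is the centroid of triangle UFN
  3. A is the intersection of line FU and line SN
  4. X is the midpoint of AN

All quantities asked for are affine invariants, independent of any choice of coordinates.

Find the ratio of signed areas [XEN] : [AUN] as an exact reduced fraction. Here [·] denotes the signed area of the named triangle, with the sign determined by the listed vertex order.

Set F = (0, 0), N = (1, 0), U = (0, 1); any affine frame gives the same invariant.
1. E is the midpoint of NU ⇒ E = (1/2, 1/2)
2. S is the centroid of triangle UFN ⇒ S = (1/3, 1/3)
3. A is the intersection of line FU and line SN ⇒ A = (0, 1/2)
4. X is the midpoint of AN ⇒ X = (1/2, 1/4)
2·[XEN] = -1/8, 2·[AUN] = -1/2
[XEN]:[AUN] = -1/8:-1/2 = 1/4

[XEN]:[AUN] = 1/4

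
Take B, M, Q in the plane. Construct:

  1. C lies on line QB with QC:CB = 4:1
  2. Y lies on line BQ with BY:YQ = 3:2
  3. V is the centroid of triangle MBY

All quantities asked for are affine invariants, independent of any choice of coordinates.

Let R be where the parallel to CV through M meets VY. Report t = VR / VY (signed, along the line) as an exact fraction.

t = -1/2

Set B = (0, 0), M = (1, 0), Q = (0, 1); any affine frame gives the same invariant.
1. C lies on line QB with QC:CB = 4:1 ⇒ C = (0, 1/5)
2. Y lies on line BQ with BY:YQ = 3:2 ⇒ Y = (0, 3/5)
3. V is the centroid of triangle MBY ⇒ V = (1/3, 1/5)
through M parallel to CV: direction (1/3, 0); meets VY at R = (1/2, 0)
R = V + t·(Y−V) with t = -1/2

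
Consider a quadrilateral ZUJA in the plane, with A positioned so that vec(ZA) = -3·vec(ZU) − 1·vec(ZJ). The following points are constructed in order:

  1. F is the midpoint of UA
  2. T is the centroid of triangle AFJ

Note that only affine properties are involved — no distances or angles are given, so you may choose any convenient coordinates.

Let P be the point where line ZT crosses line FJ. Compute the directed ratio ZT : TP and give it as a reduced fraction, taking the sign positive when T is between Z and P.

Set Z = (0, 0), U = (1, 0), J = (0, 1), A = (-3, -1); any affine frame gives the same invariant.
1. F is the midpoint of UA ⇒ F = (-1, -1/2)
2. T is the centroid of triangle AFJ ⇒ T = (-4/3, -1/6)
line ZT meets FJ at P = (-8/11, -1/11)
T = Z + t·(P−Z) with t = 11/6, so ZT:TP = 11/6:-5/6

ZT:TP = -11/5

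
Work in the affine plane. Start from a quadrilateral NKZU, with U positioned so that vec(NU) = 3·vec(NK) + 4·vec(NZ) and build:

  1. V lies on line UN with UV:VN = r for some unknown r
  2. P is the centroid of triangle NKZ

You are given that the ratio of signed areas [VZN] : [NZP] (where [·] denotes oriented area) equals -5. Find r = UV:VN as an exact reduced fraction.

Assign N = (0, 0), K = (1, 0), Z = (0, 1), U = (3, 4) — the answer is frame-independent, so this choice is without loss of generality.
1. With UV:VN = r, write λ = r/(r+1) so V = U + λ·(N−U); V is affine-linear in λ
2. P is the centroid of triangle NKZ ⇒ P = (1/3, 1/3)
Every point depending on V is an affine combination of V and λ-independent points, so each such coordinate is linear in λ; the λ² term in each signed area is a multiple of (N−U)×(N−U) = 0, so 2·[VZN] and 2·[NZP] are each linear in λ. Evaluating at λ=0 and λ=1:
  2·[VZN] = -3·λ + 3,   2·[NZP] = -1/3
So [VZN]:[NZP] = (-3·λ + 3) / (-1/3). Setting this equal to -5:
  -3·λ + 3 = -5·(-1/3)  ⇒  λ = 4/9
Then r = λ/(1−λ) = (4/9)/(5/9) = 4/5. Check: with r = 4/5, V = (5/3, 20/9) and [VZN]:[NZP] = -5 as required.

r = 4/5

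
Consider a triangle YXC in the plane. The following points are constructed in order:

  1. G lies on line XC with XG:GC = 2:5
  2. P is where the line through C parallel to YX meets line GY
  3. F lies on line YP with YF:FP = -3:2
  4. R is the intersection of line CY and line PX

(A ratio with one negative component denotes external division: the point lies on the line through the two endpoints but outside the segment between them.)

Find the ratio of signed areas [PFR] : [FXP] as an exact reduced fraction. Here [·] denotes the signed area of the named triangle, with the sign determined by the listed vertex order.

[PFR]:[FXP] = 5/3

Assign Y = (0, 0), X = (1, 0), C = (0, 1) — the answer is frame-independent, so this choice is without loss of generality.
1. G lies on line XC with XG:GC = 2:5 ⇒ G = (5/7, 2/7)
2. P is where the line through C parallel to YX meets line GY ⇒ P = (5/2, 1)
3. F lies on line YP with YF:FP = -3:2 ⇒ F = (15/2, 3)
4. R is the intersection of line CY and line PX ⇒ R = (0, -2/3)
2·[PFR] = -10/3, 2·[FXP] = -2
[PFR]:[FXP] = -10/3:-2 = 5/3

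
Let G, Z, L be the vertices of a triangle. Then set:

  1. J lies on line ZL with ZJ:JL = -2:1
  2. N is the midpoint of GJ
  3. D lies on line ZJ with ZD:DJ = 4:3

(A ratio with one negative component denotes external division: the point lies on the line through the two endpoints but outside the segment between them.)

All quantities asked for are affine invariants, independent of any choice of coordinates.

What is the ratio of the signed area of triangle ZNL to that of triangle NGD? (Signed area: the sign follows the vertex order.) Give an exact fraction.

[ZNL]:[NGD] = -7/6

Work in coordinates with G = (0, 0), Z = (1, 0), L = (0, 1).
1. J lies on line ZL with ZJ:JL = -2:1 ⇒ J = (-1, 2)
2. N is the midpoint of GJ ⇒ N = (-1/2, 1)
3. D lies on line ZJ with ZD:DJ = 4:3 ⇒ D = (-1/7, 8/7)
2·[ZNL] = -1/2, 2·[NGD] = 3/7
[ZNL]:[NGD] = -1/2:3/7 = -7/6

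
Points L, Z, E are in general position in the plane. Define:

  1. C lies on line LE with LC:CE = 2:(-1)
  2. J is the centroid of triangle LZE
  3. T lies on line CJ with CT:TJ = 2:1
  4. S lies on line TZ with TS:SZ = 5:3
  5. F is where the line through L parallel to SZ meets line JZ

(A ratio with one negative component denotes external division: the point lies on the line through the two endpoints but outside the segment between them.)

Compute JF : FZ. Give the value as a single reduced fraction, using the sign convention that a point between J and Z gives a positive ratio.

Set L = (0, 0), Z = (1, 0), E = (0, 1); any affine frame gives the same invariant.
1. C lies on line LE with LC:CE = 2:(-1) ⇒ C = (0, 2)
2. J is the centroid of triangle LZE ⇒ J = (1/3, 1/3)
3. T lies on line CJ with CT:TJ = 2:1 ⇒ T = (2/9, 8/9)
4. S lies on line TZ with TS:SZ = 5:3 ⇒ S = (17/24, 1/3)
5. F is where the line through L parallel to SZ meets line JZ ⇒ F = (-7/9, 8/9)
F = J + t·(Z−J) with t = -5/3, so JF:FZ = t:(1−t) = -5/3:8/3

JF:FZ = -5/8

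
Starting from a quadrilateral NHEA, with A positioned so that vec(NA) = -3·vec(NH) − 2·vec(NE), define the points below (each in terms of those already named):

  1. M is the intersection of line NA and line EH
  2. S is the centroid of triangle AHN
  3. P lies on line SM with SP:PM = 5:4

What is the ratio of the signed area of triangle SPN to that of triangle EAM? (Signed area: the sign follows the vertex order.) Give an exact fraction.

Choose coordinates N = (0, 0), H = (1, 0), E = (0, 1), A = (-3, -2).
1. M is the intersection of line NA and line EH ⇒ M = (3/5, 2/5)
2. S is the centroid of triangle AHN ⇒ S = (-2/3, -2/3)
3. P lies on line SM with SP:PM = 5:4 ⇒ P = (1/27, -2/27)
2·[SPN] = 2/27, 2·[EAM] = 18/5
[SPN]:[EAM] = 2/27:18/5 = 5/243

[SPN]:[EAM] = 5/243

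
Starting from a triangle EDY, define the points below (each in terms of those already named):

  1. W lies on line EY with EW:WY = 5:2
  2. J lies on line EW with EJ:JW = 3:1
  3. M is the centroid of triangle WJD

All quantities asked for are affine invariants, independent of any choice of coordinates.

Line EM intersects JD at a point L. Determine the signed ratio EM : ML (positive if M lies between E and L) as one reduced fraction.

Set E = (0, 0), D = (1, 0), Y = (0, 1); any affine frame gives the same invariant.
1. W lies on line EY with EW:WY = 5:2 ⇒ W = (0, 5/7)
2. J lies on line EW with EJ:JW = 3:1 ⇒ J = (0, 15/28)
3. M is the centroid of triangle WJD ⇒ M = (1/3, 5/12)
line EM meets JD at L = (3/10, 3/8)
M = E + t·(L−E) with t = 10/9, so EM:ML = 10/9:-1/9

EM:ML = -10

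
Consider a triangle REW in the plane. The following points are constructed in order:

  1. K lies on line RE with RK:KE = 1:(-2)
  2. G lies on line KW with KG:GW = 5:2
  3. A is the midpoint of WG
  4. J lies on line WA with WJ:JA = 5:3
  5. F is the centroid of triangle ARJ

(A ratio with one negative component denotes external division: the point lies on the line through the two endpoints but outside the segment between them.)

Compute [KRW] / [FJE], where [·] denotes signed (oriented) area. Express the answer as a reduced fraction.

Set R = (0, 0), E = (1, 0), W = (0, 1); any affine frame gives the same invariant.
1. K lies on line RE with RK:KE = 1:(-2) ⇒ K = (-1, 0)
2. G lies on line KW with KG:GW = 5:2 ⇒ G = (-2/7, 5/7)
3. A is the midpoint of WG ⇒ A = (-1/7, 6/7)
4. J lies on line WA with WJ:JA = 5:3 ⇒ J = (-5/56, 51/56)
5. F is the centroid of triangle ARJ ⇒ F = (-13/168, 33/56)
2·[KRW] = 1, 2·[FJE] = -19/56
[KRW]:[FJE] = 1:-19/56 = -56/19

[KRW]:[FJE] = -56/19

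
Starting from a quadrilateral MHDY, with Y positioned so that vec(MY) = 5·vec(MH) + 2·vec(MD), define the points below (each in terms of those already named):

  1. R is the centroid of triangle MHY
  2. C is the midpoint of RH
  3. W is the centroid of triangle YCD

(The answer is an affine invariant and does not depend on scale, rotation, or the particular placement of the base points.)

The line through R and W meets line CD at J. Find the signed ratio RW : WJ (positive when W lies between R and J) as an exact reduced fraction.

Set M = (0, 0), H = (1, 0), D = (0, 1), Y = (5, 2); any affine frame gives the same invariant.
1. R is the centroid of triangle MHY ⇒ R = (2, 2/3)
2. C is the midpoint of RH ⇒ C = (3/2, 1/3)
3. W is the centroid of triangle YCD ⇒ W = (13/6, 10/9)
line RW meets CD at J = (51/28, 4/21)
W = R + t·(J−R) with t = -14/15, so RW:WJ = -14/15:29/15

RW:WJ = -14/29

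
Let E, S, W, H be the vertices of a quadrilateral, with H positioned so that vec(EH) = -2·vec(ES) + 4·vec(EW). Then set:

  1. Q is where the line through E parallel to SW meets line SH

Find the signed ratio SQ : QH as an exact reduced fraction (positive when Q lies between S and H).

Assign E = (0, 0), S = (1, 0), W = (0, 1), H = (-2, 4) — the answer is frame-independent, so this choice is without loss of generality.
1. Q is where the line through E parallel to SW meets line SH ⇒ Q = (4, -4)
Q = S + t·(H−S) with t = -1, so SQ:QH = t:(1−t) = -1:2

SQ:QH = -1/2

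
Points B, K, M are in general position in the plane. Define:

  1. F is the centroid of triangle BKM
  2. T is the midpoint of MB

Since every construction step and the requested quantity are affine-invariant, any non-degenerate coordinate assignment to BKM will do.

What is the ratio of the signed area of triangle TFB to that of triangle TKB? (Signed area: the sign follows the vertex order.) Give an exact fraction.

[TFB]:[TKB] = 1/3

Assign B = (0, 0), K = (1, 0), M = (0, 1) — the answer is frame-independent, so this choice is without loss of generality.
1. F is the centroid of triangle BKM ⇒ F = (1/3, 1/3)
2. T is the midpoint of MB ⇒ T = (0, 1/2)
2·[TFB] = -1/6, 2·[TKB] = -1/2
[TFB]:[TKB] = -1/6:-1/2 = 1/3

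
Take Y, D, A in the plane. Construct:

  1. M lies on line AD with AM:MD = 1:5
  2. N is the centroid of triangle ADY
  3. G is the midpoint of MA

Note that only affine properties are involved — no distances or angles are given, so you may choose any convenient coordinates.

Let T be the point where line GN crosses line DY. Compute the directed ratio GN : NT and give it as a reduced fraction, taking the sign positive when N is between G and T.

GN:NT = 7/4

Set Y = (0, 0), D = (1, 0), A = (0, 1); any affine frame gives the same invariant.
1. M lies on line AD with AM:MD = 1:5 ⇒ M = (1/6, 5/6)
2. N is the centroid of triangle ADY ⇒ N = (1/3, 1/3)
3. G is the midpoint of MA ⇒ G = (1/12, 11/12)
line GN meets DY at T = (10/21, 0)
N = G + t·(T−G) with t = 7/11, so GN:NT = 7/11:4/11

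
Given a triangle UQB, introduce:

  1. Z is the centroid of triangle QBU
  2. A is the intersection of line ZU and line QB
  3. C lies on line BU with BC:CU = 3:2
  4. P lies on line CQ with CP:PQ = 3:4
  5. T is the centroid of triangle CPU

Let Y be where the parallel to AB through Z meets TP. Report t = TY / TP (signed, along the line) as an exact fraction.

t = 33/32

Assign U = (0, 0), Q = (1, 0), B = (0, 1) — the answer is frame-independent, so this choice is without loss of generality.
1. Z is the centroid of triangle QBU ⇒ Z = (1/3, 1/3)
2. A is the intersection of line ZU and line QB ⇒ A = (1/2, 1/2)
3. C lies on line BU with BC:CU = 3:2 ⇒ C = (0, 2/5)
4. P lies on line CQ with CP:PQ = 3:4 ⇒ P = (3/7, 8/35)
5. T is the centroid of triangle CPU ⇒ T = (1/7, 22/105)
through Z parallel to AB: direction (-1/2, 1/2); meets TP at Y = (7/16, 11/48)
Y = T + t·(P−T) with t = 33/32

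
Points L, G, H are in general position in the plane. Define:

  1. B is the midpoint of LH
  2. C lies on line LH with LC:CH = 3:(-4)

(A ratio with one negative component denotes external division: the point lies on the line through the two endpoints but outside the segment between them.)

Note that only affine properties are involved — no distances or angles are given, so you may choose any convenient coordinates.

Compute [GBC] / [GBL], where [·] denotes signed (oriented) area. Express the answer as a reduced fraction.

[GBC]:[GBL] = 7

Work in coordinates with L = (0, 0), G = (1, 0), H = (0, 1).
1. B is the midpoint of LH ⇒ B = (0, 1/2)
2. C lies on line LH with LC:CH = 3:(-4) ⇒ C = (0, -3)
2·[GBC] = 7/2, 2·[GBL] = 1/2
[GBC]:[GBL] = 7/2:1/2 = 7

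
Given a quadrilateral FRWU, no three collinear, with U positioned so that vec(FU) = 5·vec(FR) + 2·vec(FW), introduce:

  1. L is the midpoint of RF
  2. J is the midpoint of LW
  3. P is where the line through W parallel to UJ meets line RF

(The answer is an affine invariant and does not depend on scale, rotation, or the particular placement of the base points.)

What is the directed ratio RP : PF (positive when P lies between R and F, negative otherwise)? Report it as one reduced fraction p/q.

RP:PF = -25/19

Choose coordinates F = (0, 0), R = (1, 0), W = (0, 1), U = (5, 2).
1. L is the midpoint of RF ⇒ L = (1/2, 0)
2. J is the midpoint of LW ⇒ J = (1/4, 1/2)
3. P is where the line through W parallel to UJ meets line RF ⇒ P = (-19/6, 0)
P = R + t·(F−R) with t = 25/6, so RP:PF = t:(1−t) = 25/6:-19/6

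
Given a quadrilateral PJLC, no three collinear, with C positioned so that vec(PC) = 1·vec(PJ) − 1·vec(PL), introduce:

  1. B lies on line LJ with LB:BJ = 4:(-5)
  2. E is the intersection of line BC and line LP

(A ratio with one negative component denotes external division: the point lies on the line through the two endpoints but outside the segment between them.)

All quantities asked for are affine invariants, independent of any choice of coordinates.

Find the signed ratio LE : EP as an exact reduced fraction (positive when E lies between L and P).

Work in coordinates with P = (0, 0), J = (1, 0), L = (0, 1), C = (1, -1).
1. B lies on line LJ with LB:BJ = 4:(-5) ⇒ B = (-4, 5)
2. E is the intersection of line BC and line LP ⇒ E = (0, 1/5)
E = L + t·(P−L) with t = 4/5, so LE:EP = t:(1−t) = 4/5:1/5

LE:EP = 4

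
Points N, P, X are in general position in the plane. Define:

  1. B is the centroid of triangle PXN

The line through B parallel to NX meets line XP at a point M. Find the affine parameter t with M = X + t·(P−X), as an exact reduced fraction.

Assign N = (0, 0), P = (1, 0), X = (0, 1) — the answer is frame-independent, so this choice is without loss of generality.
1. B is the centroid of triangle PXN ⇒ B = (1/3, 1/3)
through B parallel to NX: direction (0, 1); meets XP at M = (1/3, 2/3)
M = X + t·(P−X) with t = 1/3

t = 1/3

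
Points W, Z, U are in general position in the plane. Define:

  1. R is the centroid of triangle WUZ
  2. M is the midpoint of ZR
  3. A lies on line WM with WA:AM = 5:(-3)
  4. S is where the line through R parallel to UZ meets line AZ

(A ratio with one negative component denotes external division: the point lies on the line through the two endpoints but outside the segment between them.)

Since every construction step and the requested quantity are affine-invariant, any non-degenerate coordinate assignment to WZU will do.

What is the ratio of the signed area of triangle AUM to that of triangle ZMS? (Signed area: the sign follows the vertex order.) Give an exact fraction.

[AUM]:[ZMS] = 13

Set W = (0, 0), Z = (1, 0), U = (0, 1); any affine frame gives the same invariant.
1. R is the centroid of triangle WUZ ⇒ R = (1/3, 1/3)
2. M is the midpoint of ZR ⇒ M = (2/3, 1/6)
3. A lies on line WM with WA:AM = 5:(-3) ⇒ A = (5/3, 5/12)
4. S is where the line through R parallel to UZ meets line AZ ⇒ S = (31/39, -5/39)
2·[AUM] = 1, 2·[ZMS] = 1/13
[AUM]:[ZMS] = 1:1/13 = 13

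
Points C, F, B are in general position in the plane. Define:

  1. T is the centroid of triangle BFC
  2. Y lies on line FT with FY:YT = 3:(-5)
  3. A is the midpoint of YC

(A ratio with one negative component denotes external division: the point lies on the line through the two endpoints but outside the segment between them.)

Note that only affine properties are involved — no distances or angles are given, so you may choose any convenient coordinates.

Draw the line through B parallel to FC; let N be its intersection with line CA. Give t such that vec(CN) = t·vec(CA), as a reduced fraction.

Set C = (0, 0), F = (1, 0), B = (0, 1); any affine frame gives the same invariant.
1. T is the centroid of triangle BFC ⇒ T = (1/3, 1/3)
2. Y lies on line FT with FY:YT = 3:(-5) ⇒ Y = (2, -1/2)
3. A is the midpoint of YC ⇒ A = (1, -1/4)
through B parallel to FC: direction (-1, 0); meets CA at N = (-4, 1)
N = C + t·(A−C) with t = -4

t = -4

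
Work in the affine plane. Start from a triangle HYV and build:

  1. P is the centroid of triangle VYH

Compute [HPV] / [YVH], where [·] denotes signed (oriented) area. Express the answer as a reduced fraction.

[HPV]:[YVH] = 1/3

Set H = (0, 0), Y = (1, 0), V = (0, 1); any affine frame gives the same invariant.
1. P is the centroid of triangle VYH ⇒ P = (1/3, 1/3)
2·[HPV] = 1/3, 2·[YVH] = 1
[HPV]:[YVH] = 1/3:1 = 1/3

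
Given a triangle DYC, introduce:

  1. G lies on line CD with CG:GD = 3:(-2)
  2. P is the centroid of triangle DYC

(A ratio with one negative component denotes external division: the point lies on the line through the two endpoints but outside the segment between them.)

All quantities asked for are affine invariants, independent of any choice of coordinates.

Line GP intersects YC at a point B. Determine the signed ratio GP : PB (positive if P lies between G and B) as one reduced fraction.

GP:PB = 8

Assign D = (0, 0), Y = (1, 0), C = (0, 1) — the answer is frame-independent, so this choice is without loss of generality.
1. G lies on line CD with CG:GD = 3:(-2) ⇒ G = (0, -2)
2. P is the centroid of triangle DYC ⇒ P = (1/3, 1/3)
line GP meets YC at B = (3/8, 5/8)
P = G + t·(B−G) with t = 8/9, so GP:PB = 8/9:1/9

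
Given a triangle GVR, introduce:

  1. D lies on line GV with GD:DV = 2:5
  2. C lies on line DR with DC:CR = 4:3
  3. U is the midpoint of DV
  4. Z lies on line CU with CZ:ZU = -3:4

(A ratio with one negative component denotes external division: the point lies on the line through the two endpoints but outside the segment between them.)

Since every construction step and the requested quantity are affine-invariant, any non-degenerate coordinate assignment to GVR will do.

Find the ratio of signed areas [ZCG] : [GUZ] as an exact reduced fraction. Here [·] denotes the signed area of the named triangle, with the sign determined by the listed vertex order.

Work in coordinates with G = (0, 0), V = (1, 0), R = (0, 1).
1. D lies on line GV with GD:DV = 2:5 ⇒ D = (2/7, 0)
2. C lies on line DR with DC:CR = 4:3 ⇒ C = (6/49, 4/7)
3. U is the midpoint of DV ⇒ U = (9/14, 0)
4. Z lies on line CU with CZ:ZU = -3:4 ⇒ Z = (-141/98, 16/7)
2·[ZCG] = -54/49, 2·[GUZ] = 72/49
[ZCG]:[GUZ] = -54/49:72/49 = -3/4

[ZCG]:[GUZ] = -3/4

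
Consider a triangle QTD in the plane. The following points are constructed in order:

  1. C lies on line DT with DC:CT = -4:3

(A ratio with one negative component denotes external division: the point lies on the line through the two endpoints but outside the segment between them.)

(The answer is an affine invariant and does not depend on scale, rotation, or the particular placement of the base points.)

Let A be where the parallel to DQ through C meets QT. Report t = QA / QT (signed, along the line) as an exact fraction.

t = 4

Work in coordinates with Q = (0, 0), T = (1, 0), D = (0, 1).
1. C lies on line DT with DC:CT = -4:3 ⇒ C = (4, -3)
through C parallel to DQ: direction (0, -1); meets QT at A = (4, 0)
A = Q + t·(T−Q) with t = 4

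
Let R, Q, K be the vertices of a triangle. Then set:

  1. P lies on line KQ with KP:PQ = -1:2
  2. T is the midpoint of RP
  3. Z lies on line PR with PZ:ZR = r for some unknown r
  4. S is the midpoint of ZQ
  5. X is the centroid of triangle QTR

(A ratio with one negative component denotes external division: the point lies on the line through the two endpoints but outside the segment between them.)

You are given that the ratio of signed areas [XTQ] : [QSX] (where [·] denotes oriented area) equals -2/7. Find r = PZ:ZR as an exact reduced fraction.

r = -1/2

Choose coordinates R = (0, 0), Q = (1, 0), K = (0, 1).
1. P lies on line KQ with KP:PQ = -1:2 ⇒ P = (-1, 2)
2. T is the midpoint of RP ⇒ T = (-1/2, 1)
3. With PZ:ZR = r, write λ = r/(r+1) so Z = P + λ·(R−P); Z is affine-linear in λ
4. S is the midpoint of ZQ ⇒ S is an affine combination of earlier points and hence also affine-linear in λ
5. X is the centroid of triangle QTR ⇒ X = (1/6, 1/3)
Every point depending on Z is an affine combination of Z and λ-independent points, so each such coordinate is linear in λ; the λ² term in each signed area is a multiple of (R−P)×(R−P) = 0, so 2·[XTQ] and 2·[QSX] are each linear in λ. Evaluating at λ=0 and λ=1:
  2·[XTQ] = -1/3,   2·[QSX] = -2/3·λ + 1/2
So [XTQ]:[QSX] = (-1/3) / (-2/3·λ + 1/2). Setting this equal to -2/7:
  -1/3 = -2/7·(-2/3·λ + 1/2)  ⇒  λ = -1
Then r = λ/(1−λ) = (-1)/(2) = -1/2. Check: with r = -1/2, Z = (-2, 4) and [XTQ]:[QSX] = -2/7 as required.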